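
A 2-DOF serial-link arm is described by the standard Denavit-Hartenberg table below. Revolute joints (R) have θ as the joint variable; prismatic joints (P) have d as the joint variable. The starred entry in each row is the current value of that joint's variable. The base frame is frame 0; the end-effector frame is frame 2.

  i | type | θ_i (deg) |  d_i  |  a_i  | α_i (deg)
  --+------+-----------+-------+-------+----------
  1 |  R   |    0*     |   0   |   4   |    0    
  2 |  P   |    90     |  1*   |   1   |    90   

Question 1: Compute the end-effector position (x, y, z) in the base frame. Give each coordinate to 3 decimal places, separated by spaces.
4.000 1.000 1.000

after link 1: o_1 = (4.0000, 0.0000, 0.0000)
after link 2: o_2 = (4.0000, 1.0000, 1.0000)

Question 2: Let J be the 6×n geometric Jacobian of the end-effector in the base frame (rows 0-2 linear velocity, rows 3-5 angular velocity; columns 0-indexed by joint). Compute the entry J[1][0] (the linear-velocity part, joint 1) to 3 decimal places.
4.000

axis z_0 = ẑ; lever o_n−o_0 = (4.0000,1.0000,1.0000)
cross product → J_v[:, 0] = (-1.0000,4.0000,0.0000)
J_ω[:, 0] = z_0
entry J[1][0] = 4.0000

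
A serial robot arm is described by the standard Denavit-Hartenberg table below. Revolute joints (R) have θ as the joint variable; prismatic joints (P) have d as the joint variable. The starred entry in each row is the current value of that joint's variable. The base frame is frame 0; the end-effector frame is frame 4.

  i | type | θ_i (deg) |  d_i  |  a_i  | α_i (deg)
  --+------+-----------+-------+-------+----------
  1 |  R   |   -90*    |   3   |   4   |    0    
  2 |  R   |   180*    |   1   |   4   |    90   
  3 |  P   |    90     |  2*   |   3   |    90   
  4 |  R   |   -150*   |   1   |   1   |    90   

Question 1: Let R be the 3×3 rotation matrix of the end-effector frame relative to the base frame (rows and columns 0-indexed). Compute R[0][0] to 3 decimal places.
End-effector x-axis (col 0 of R) = (-0.5000,0.0000,-0.8660)
R[0][0] = -0.5000

-0.500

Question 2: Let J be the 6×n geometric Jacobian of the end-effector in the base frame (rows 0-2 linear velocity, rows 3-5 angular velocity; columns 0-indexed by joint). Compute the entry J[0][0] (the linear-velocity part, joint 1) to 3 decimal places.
-1.000

axis z_0 = ẑ; lever o_n−o_0 = (1.5000,1.0000,6.1340)
cross product → J_v[:, 0] = (-1.0000,1.5000,0.0000)
J_ω[:, 0] = z_0
entry J[0][0] = -1.0000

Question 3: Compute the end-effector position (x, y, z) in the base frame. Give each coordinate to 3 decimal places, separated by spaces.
1.500 1.000 6.134

after link 1: o_1 = (0.0000, -4.0000, 3.0000)
after link 2: o_2 = (0.0000, 0.0000, 4.0000)
after link 3: o_3 = (2.0000, 0.0000, 7.0000)
after link 4: o_4 = (1.5000, 1.0000, 6.1340)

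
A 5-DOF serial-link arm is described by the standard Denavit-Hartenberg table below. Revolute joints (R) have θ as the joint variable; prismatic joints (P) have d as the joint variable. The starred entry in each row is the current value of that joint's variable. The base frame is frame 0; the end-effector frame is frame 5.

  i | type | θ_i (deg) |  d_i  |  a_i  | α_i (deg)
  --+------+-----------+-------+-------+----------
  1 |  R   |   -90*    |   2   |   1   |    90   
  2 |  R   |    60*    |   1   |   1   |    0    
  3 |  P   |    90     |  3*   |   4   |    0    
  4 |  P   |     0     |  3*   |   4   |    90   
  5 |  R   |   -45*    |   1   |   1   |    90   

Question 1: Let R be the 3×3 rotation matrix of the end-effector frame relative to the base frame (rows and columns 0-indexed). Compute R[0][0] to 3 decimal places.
0.707

End-effector x-axis (col 0 of R) = (0.7071,0.6124,0.3536)
R[0][0] = 0.7071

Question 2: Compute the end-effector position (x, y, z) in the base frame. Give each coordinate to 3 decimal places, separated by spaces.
after link 1: o_1 = (0.0000, -1.0000, 2.0000)
after link 2: o_2 = (-1.0000, -1.5000, 2.8660)
after link 3: o_3 = (-4.0000, 1.9641, 4.8660)
after link 4: o_4 = (-7.0000, 5.4282, 6.8660)
after link 5: o_5 = (-6.2929, 5.5406, 8.0856)

-6.293 5.541 8.086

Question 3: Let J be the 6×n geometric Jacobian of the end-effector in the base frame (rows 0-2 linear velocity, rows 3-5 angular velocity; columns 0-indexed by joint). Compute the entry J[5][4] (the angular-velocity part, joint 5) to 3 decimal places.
0.866

axis z_4 = (0.0000,-0.5000,0.8660); lever o_n−o_4 = (0.7071,0.1124,1.2196)
cross product → J_v[:, 4] = (-0.7071,0.6124,0.3536)
J_ω[:, 4] = z_4
entry J[5][4] = 0.8660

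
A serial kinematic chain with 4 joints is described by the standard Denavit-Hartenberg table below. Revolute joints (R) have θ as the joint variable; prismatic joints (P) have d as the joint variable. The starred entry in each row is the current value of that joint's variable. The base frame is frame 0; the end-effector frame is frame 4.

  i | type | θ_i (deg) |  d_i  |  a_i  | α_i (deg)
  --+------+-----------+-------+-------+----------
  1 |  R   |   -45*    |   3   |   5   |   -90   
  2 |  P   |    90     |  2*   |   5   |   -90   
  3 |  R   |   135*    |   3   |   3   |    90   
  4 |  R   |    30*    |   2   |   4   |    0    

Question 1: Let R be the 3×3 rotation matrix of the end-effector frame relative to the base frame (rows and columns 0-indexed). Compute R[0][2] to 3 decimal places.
-0.500

End-effector z-axis (col 2 of R) = (-0.5000,-0.5000,-0.7071)
R[0][2] = -0.5000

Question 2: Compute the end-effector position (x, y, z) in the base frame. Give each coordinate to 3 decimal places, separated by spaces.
after link 1: o_1 = (3.5355, -3.5355, 3.0000)
after link 2: o_2 = (4.9497, -2.1213, -2.0000)
after link 3: o_3 = (1.3284, -1.5000, 0.1213)
after link 4: o_4 = (-2.8178, -2.8178, 1.1566)

-2.818 -2.818 1.157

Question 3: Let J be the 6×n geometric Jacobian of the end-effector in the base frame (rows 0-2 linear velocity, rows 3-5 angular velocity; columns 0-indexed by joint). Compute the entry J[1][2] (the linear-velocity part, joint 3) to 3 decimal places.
2.232

axis z_2 = (-0.7071,0.7071,-0.0000); lever o_n−o_2 = (-7.7676,-0.6965,3.1566)
cross product → J_v[:, 2] = (2.2321,2.2321,5.9850)
J_ω[:, 2] = z_2
entry J[1][2] = 2.2321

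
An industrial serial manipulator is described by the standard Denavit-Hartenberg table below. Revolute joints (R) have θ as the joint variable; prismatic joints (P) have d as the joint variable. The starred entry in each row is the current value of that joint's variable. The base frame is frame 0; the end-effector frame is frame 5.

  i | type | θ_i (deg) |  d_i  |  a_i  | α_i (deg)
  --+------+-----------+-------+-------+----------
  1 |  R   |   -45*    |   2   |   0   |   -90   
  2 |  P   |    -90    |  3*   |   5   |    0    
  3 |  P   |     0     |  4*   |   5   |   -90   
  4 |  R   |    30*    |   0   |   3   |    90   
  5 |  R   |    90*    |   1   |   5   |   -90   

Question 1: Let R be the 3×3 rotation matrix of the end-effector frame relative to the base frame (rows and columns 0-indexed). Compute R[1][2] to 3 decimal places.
End-effector z-axis (col 2 of R) = (0.3536,0.3536,-0.8660)
R[1][2] = 0.3536

0.354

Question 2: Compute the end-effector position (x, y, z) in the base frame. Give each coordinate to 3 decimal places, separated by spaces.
after link 1: o_1 = (0.0000, 0.0000, 2.0000)
after link 2: o_2 = (2.1213, 2.1213, 7.0000)
after link 3: o_3 = (4.9497, 4.9497, 12.0000)
after link 4: o_4 = (3.8891, 3.8891, 14.5981)
after link 5: o_5 = (8.0370, 0.9659, 15.0981)

8.037 0.966 15.098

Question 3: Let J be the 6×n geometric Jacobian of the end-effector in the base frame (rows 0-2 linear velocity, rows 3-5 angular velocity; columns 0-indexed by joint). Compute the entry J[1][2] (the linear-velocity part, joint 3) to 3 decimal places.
prismatic axis z_2 = (0.7071,0.7071,0.0000)
J_v[:, 2] = z_2; J_ω[:, 2] = (0,0,0)
entry J[1][2] = 0.7071

0.707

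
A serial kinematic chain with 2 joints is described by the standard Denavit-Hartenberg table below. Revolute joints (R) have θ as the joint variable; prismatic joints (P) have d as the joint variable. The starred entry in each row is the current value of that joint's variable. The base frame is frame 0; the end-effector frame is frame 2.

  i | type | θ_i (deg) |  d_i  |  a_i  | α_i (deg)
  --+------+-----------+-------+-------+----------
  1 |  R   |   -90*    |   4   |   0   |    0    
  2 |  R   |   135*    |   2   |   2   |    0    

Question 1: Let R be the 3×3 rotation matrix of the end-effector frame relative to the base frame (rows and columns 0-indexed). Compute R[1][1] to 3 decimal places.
End-effector y-axis (col 1 of R) = (-0.7071,0.7071,0.0000)
R[1][1] = 0.7071

0.707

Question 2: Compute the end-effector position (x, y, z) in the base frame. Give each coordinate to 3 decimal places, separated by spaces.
1.414 1.414 6.000

after link 1: o_1 = (0.0000, 0.0000, 4.0000)
after link 2: o_2 = (1.4142, 1.4142, 6.0000)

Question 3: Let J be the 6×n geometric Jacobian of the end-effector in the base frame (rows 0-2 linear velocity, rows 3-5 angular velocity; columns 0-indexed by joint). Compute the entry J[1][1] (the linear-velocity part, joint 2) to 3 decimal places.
1.414

axis z_1 = (0.0000,0.0000,1.0000); lever o_n−o_1 = (1.4142,1.4142,2.0000)
cross product → J_v[:, 1] = (-1.4142,1.4142,0.0000)
J_ω[:, 1] = z_1
entry J[1][1] = 1.4142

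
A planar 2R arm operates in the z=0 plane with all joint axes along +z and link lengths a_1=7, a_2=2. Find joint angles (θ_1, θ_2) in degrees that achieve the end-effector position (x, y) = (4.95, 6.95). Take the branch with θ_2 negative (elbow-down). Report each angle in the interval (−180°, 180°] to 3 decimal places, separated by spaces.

cos θ_2 = (72.8050−7²−2²)/(2·7·2) = 0.7073; θ_2 = -44.9826° (elbow-down)
β = atan2(6.9500,4.9500) = 54.5404°; ψ = atan2(-1.4138,8.4146) = -9.5375°
θ_1 = β − ψ = 64.0778°

64.078 -44.983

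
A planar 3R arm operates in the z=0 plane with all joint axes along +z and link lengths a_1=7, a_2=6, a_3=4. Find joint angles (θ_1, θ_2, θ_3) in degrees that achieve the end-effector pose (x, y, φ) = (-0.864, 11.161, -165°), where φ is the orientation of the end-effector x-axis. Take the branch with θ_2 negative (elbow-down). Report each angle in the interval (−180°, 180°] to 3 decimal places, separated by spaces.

90.001 -29.998 134.998

wrist centre = target − a_3·(cos φ, sin φ) = (2.9997, 12.1963)
cos θ_2 = (157.7474−7²−6²)/(2·7·6) = 0.8660; θ_2 = -29.9983° (elbow-down)
β = atan2(12.1963,2.9997) = 76.1822°; ψ = atan2(-2.9998,12.1962) = -13.8184°
θ_1 = β − ψ = 90.0007°
θ_3 = φ − θ_1 − θ_2 = 134.9976° (wrapped to (-180°,180°])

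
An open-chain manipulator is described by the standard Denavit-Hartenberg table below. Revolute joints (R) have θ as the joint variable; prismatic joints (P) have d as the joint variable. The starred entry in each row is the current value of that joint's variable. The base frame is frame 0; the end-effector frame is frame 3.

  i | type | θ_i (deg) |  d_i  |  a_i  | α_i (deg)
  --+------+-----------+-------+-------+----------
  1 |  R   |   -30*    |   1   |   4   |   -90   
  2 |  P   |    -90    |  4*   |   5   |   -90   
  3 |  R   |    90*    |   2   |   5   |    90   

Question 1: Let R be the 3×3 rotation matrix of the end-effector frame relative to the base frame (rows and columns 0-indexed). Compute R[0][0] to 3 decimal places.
End-effector x-axis (col 0 of R) = (-0.5000,-0.8660,0.0000)
R[0][0] = -0.5000

-0.500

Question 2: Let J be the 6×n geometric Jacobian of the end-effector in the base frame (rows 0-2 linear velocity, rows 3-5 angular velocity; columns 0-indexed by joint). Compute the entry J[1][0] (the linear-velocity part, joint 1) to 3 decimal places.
4.696

axis z_0 = ẑ; lever o_n−o_0 = (4.6962,-3.8660,6.0000)
cross product → J_v[:, 0] = (3.8660,4.6962,-0.0000)
J_ω[:, 0] = z_0
entry J[1][0] = 4.6962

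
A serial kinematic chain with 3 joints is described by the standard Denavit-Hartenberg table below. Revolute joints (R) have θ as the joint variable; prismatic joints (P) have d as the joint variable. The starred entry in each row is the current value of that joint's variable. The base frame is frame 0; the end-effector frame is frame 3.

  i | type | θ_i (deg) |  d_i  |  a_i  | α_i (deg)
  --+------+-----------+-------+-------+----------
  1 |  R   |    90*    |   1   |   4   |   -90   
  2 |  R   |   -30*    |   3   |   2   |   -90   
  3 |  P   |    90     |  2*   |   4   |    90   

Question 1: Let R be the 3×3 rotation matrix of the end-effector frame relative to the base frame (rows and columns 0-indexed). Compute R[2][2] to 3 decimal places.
0.500

End-effector z-axis (col 2 of R) = (0.0000,0.8660,0.5000)
R[2][2] = 0.5000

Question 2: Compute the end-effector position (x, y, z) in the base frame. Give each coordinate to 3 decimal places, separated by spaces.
1.000 6.732 0.268

after link 1: o_1 = (0.0000, 4.0000, 1.0000)
after link 2: o_2 = (-3.0000, 5.7321, 2.0000)
after link 3: o_3 = (1.0000, 6.7321, 0.2679)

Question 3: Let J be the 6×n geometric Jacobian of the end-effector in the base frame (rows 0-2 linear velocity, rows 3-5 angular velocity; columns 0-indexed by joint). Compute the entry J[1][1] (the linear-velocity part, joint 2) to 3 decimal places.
-0.732

axis z_1 = (-1.0000,0.0000,0.0000); lever o_n−o_1 = (1.0000,2.7321,-0.7321)
cross product → J_v[:, 1] = (-0.0000,-0.7321,-2.7321)
J_ω[:, 1] = z_1
entry J[1][1] = -0.7321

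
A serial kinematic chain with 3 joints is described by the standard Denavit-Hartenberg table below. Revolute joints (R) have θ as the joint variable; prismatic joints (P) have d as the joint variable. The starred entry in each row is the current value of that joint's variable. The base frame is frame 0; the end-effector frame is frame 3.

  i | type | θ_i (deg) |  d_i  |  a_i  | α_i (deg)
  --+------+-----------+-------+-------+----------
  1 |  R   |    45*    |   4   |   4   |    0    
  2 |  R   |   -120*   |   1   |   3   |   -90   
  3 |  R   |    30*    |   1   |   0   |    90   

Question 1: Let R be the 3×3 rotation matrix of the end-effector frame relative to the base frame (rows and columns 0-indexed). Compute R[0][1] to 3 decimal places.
End-effector y-axis (col 1 of R) = (0.9659,0.2588,0.0000)
R[0][1] = 0.9659

0.966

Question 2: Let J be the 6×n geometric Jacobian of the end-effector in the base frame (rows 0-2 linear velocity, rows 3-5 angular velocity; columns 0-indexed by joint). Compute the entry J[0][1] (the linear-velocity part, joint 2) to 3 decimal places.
axis z_1 = (0.0000,0.0000,1.0000); lever o_n−o_1 = (1.7424,-2.6390,1.0000)
cross product → J_v[:, 1] = (2.6390,1.7424,-0.0000)
J_ω[:, 1] = z_1
entry J[0][1] = 2.6390

2.639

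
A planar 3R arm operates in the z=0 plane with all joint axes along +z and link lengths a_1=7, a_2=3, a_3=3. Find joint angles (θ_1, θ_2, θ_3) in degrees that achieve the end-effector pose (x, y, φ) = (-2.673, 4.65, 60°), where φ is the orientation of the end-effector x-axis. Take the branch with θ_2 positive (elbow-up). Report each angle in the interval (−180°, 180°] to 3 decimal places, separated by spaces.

135.002 150.007 134.991

wrist centre = target − a_3·(cos φ, sin φ) = (-4.1730, 2.0519)
cos θ_2 = (21.6243−7²−3²)/(2·7·3) = -0.8661; θ_2 = 150.0071° (elbow-up)
β = atan2(2.0519,-4.1730) = 153.8160°; ψ = atan2(1.4997,4.4017) = 18.8140°
θ_1 = β − ψ = 135.0020°
θ_3 = φ − θ_1 − θ_2 = 134.9909° (wrapped to (-180°,180°])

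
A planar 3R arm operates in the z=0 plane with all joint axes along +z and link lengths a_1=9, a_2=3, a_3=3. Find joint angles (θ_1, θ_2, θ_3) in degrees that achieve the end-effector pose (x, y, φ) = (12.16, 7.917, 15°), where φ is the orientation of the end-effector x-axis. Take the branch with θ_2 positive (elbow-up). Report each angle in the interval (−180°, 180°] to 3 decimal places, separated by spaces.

30.266 29.977 -45.243

wrist centre = target − a_3·(cos φ, sin φ) = (9.2622, 7.1405)
cos θ_2 = (136.7761−9²−3²)/(2·9·3) = 0.8662; θ_2 = 29.9772° (elbow-up)
β = atan2(7.1405,9.2622) = 37.6298°; ψ = atan2(1.4990,11.5987) = 7.3639°
θ_1 = β − ψ = 30.2659°
θ_3 = φ − θ_1 − θ_2 = -45.2431° (wrapped to (-180°,180°])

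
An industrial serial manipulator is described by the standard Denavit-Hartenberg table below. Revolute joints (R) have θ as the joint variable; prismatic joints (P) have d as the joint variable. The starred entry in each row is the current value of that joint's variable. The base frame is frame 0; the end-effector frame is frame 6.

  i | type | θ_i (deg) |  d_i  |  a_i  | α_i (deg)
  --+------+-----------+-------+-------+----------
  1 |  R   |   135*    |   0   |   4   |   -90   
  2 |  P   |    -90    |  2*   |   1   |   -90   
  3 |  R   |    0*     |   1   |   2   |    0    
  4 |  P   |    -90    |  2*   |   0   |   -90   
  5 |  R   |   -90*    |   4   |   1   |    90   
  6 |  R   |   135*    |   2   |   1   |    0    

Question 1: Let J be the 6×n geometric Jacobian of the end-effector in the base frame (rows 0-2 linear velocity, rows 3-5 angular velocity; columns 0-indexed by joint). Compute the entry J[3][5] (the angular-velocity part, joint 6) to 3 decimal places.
axis z_5 = (0.7071,0.7071,-0.0000); lever o_n−o_5 = (1.9142,0.9142,0.7071)
cross product → J_v[:, 5] = (0.5000,-0.5000,-0.7071)
J_ω[:, 5] = z_5
entry J[3][5] = 0.7071

0.707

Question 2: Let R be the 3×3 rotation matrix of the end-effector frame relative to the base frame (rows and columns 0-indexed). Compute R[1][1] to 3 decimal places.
End-effector y-axis (col 1 of R) = (0.5000,-0.5000,-0.7071)
R[1][1] = -0.5000

-0.500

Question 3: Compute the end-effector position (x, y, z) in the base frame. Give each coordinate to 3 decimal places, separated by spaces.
-5.157 5.157 7.707

after link 1: o_1 = (-2.8284, 2.8284, 0.0000)
after link 2: o_2 = (-4.2426, 1.4142, 1.0000)
after link 3: o_3 = (-4.9497, 2.1213, 3.0000)
after link 4: o_4 = (-6.3640, 3.5355, 3.0000)
after link 5: o_5 = (-7.0711, 4.2426, 7.0000)
after link 6: o_6 = (-5.1569, 5.1569, 7.7071)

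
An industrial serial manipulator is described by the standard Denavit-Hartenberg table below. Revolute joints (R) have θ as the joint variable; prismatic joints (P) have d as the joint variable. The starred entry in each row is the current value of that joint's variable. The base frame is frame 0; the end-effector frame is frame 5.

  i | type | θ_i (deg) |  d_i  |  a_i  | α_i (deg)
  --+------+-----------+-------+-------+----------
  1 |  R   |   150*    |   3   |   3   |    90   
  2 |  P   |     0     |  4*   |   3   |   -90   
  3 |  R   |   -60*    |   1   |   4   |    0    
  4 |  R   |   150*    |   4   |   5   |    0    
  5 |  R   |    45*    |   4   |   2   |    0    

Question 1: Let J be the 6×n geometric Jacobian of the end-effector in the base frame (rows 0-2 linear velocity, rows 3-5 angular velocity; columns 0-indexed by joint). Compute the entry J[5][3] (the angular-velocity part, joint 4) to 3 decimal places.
axis z_3 = (0.0000,0.0000,1.0000); lever o_n−o_3 = (-1.9824,-6.2620,8.0000)
cross product → J_v[:, 3] = (6.2620,-1.9824,0.0000)
J_ω[:, 3] = z_3
entry J[5][3] = 1.0000

1.000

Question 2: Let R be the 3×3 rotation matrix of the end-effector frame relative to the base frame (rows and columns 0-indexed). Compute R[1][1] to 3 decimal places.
End-effector y-axis (col 1 of R) = (0.9659,0.2588,0.0000)
R[1][1] = 0.2588

0.259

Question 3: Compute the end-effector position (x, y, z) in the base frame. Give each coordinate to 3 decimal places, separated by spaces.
after link 1: o_1 = (-2.5981, 1.5000, 3.0000)
after link 2: o_2 = (-3.1962, 6.4641, 3.0000)
after link 3: o_3 = (-3.1962, 10.4641, 4.0000)
after link 4: o_4 = (-5.6962, 6.1340, 8.0000)
after link 5: o_5 = (-5.1785, 4.2021, 12.0000)

-5.179 4.202 12.000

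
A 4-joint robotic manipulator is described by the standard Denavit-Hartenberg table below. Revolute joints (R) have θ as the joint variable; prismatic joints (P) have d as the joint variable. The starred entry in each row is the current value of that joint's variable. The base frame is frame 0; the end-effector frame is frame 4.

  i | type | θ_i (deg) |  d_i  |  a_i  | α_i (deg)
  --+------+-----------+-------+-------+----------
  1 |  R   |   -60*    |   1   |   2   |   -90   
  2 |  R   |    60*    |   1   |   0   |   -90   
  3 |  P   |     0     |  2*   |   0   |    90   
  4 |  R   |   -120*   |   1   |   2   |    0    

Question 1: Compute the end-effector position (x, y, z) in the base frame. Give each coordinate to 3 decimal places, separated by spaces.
after link 1: o_1 = (1.0000, -1.7321, 1.0000)
after link 2: o_2 = (1.8660, -1.2321, 1.0000)
after link 3: o_3 = (1.0000, 0.2679, -0.0000)
after link 4: o_4 = (2.3660, -0.0981, 1.7321)

2.366 -0.098 1.732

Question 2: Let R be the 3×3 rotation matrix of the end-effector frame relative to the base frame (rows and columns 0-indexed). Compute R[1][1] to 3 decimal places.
End-effector y-axis (col 1 of R) = (0.4330,-0.7500,-0.5000)
R[1][1] = -0.7500

-0.750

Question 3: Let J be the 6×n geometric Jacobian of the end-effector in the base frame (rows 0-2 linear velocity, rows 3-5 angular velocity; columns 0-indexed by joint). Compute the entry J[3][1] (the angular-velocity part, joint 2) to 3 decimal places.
axis z_1 = (0.8660,0.5000,0.0000); lever o_n−o_1 = (1.3660,1.6340,0.7321)
cross product → J_v[:, 1] = (0.3660,-0.6340,0.7321)
J_ω[:, 1] = z_1
entry J[3][1] = 0.8660

0.866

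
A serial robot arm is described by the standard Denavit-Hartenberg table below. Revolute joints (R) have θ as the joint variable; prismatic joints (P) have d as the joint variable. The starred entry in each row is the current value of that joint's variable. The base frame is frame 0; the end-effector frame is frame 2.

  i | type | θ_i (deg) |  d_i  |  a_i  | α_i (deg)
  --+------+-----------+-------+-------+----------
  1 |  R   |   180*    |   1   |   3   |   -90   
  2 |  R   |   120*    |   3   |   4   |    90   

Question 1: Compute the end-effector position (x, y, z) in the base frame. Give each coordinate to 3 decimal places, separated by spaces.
-1.000 -3.000 -2.464

after link 1: o_1 = (-3.0000, 0.0000, 1.0000)
after link 2: o_2 = (-1.0000, -3.0000, -2.4641)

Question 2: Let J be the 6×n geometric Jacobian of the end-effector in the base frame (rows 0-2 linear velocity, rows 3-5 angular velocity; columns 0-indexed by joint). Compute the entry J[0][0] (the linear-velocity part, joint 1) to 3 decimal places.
axis z_0 = ẑ; lever o_n−o_0 = (-1.0000,-3.0000,-2.4641)
cross product → J_v[:, 0] = (3.0000,-1.0000,0.0000)
J_ω[:, 0] = z_0
entry J[0][0] = 3.0000

3.000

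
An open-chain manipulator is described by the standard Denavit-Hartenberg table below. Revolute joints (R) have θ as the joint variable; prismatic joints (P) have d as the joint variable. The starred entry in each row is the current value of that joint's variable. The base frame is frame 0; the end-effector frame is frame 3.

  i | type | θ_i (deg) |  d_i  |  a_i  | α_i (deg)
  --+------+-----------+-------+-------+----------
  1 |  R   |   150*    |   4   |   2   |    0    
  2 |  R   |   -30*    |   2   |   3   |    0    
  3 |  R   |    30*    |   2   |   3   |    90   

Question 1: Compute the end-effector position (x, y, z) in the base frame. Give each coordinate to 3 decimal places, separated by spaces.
-5.830 5.098 8.000

after link 1: o_1 = (-1.7321, 1.0000, 4.0000)
after link 2: o_2 = (-3.2321, 3.5981, 6.0000)
after link 3: o_3 = (-5.8301, 5.0981, 8.0000)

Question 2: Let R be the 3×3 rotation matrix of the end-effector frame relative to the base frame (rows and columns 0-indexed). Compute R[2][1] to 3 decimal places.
End-effector y-axis (col 1 of R) = (-0.0000,-0.0000,1.0000)
R[2][1] = 1.0000

1.000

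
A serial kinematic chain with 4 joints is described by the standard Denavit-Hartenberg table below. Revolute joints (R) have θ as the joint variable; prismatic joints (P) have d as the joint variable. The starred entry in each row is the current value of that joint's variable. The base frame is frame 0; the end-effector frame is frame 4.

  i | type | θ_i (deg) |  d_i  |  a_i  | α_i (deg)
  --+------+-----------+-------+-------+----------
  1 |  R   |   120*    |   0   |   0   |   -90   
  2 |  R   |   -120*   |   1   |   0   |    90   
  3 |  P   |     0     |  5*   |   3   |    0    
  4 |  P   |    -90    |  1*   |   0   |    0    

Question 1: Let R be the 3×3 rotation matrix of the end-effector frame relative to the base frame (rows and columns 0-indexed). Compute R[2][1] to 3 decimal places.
0.866

End-effector y-axis (col 1 of R) = (0.2500,-0.4330,0.8660)
R[2][1] = 0.8660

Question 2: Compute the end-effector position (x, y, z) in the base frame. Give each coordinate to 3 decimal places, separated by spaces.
after link 1: o_1 = (0.0000, 0.0000, 0.0000)
after link 2: o_2 = (-0.8660, -0.5000, 0.0000)
after link 3: o_3 = (2.0490, -5.5490, 0.0981)
after link 4: o_4 = (2.4821, -6.2990, -0.4019)

2.482 -6.299 -0.402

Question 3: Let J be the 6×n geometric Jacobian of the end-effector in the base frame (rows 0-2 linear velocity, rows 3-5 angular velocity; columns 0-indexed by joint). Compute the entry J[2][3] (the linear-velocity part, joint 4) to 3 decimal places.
-0.500

prismatic axis z_3 = (0.4330,-0.7500,-0.5000)
J_v[:, 3] = z_3; J_ω[:, 3] = (0,0,0)
entry J[2][3] = -0.5000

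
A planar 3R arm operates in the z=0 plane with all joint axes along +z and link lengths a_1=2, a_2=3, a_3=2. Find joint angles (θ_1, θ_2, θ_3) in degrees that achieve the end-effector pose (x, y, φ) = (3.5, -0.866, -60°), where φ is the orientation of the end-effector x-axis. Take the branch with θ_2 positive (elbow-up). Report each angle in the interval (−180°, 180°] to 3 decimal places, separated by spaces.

-59.999 120.000 -120.000

wrist centre = target − a_3·(cos φ, sin φ) = (2.5000, 0.8661)
cos θ_2 = (7.0000−2²−3²)/(2·2·3) = -0.5000; θ_2 = 119.9998° (elbow-up)
β = atan2(0.8661,2.5000) = 19.1071°; ψ = atan2(2.5981,0.5000) = 79.1064°
θ_1 = β − ψ = -59.9993°
θ_3 = φ − θ_1 − θ_2 = -120.0005° (wrapped to (-180°,180°])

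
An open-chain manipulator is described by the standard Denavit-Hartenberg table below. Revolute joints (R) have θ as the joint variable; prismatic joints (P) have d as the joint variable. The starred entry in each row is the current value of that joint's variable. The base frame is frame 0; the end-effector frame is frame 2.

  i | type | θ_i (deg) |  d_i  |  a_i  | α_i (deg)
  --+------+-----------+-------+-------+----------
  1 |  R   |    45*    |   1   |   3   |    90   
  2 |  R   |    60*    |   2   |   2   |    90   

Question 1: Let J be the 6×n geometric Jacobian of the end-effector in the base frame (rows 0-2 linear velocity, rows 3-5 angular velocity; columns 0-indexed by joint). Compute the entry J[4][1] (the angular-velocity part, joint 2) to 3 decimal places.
axis z_1 = (0.7071,-0.7071,0.0000); lever o_n−o_1 = (2.1213,-0.7071,1.7321)
cross product → J_v[:, 1] = (-1.2247,-1.2247,1.0000)
J_ω[:, 1] = z_1
entry J[4][1] = -0.7071

-0.707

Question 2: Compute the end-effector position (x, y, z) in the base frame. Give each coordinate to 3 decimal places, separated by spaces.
4.243 1.414 2.732

after link 1: o_1 = (2.1213, 2.1213, 1.0000)
after link 2: o_2 = (4.2426, 1.4142, 2.7321)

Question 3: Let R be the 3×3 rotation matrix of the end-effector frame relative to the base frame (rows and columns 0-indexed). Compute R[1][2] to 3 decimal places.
0.612

End-effector z-axis (col 2 of R) = (0.6124,0.6124,-0.5000)
R[1][2] = 0.6124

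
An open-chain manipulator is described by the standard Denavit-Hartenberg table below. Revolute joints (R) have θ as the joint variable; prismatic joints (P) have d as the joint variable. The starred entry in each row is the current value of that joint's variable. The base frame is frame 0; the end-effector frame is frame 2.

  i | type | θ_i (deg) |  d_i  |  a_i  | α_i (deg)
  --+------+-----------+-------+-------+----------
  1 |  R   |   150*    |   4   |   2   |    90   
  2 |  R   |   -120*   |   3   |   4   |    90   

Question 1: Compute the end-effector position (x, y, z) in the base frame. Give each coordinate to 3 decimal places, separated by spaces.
1.500 2.598 0.536

after link 1: o_1 = (-1.7321, 1.0000, 4.0000)
after link 2: o_2 = (1.5000, 2.5981, 0.5359)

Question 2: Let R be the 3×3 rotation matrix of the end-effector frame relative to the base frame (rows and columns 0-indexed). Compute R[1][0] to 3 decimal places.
-0.250

End-effector x-axis (col 0 of R) = (0.4330,-0.2500,-0.8660)
R[1][0] = -0.2500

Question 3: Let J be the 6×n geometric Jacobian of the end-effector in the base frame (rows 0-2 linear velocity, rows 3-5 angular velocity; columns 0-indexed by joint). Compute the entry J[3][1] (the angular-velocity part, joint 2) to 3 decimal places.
0.500

axis z_1 = (0.5000,0.8660,0.0000); lever o_n−o_1 = (3.2321,1.5981,-3.4641)
cross product → J_v[:, 1] = (-3.0000,1.7321,-2.0000)
J_ω[:, 1] = z_1
entry J[3][1] = 0.5000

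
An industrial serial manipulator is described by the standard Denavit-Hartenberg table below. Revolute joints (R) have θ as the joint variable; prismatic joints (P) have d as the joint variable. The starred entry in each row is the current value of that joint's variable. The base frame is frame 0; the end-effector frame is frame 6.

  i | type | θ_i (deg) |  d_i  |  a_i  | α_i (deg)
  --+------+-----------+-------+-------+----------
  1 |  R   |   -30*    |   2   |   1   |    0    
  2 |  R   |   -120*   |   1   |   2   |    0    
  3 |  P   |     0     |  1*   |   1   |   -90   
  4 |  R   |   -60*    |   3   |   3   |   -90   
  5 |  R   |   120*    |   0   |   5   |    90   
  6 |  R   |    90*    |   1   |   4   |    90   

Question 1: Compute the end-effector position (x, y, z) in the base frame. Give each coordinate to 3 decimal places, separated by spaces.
after link 1: o_1 = (0.8660, -0.5000, 2.0000)
after link 2: o_2 = (-0.8660, -1.5000, 3.0000)
after link 3: o_3 = (-1.7321, -2.0000, 4.0000)
after link 4: o_4 = (-1.5311, -5.3481, 6.5981)
after link 5: o_5 = (-2.6136, -0.9731, 4.4330)
after link 6: o_6 = (-6.2386, -2.4886, 3.1830)

-6.239 -2.489 3.183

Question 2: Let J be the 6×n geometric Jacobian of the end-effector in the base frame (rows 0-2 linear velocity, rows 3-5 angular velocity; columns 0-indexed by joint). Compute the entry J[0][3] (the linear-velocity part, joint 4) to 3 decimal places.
axis z_3 = (0.5000,-0.8660,0.0000); lever o_n−o_3 = (-4.5066,-0.4886,-0.8170)
cross product → J_v[:, 3] = (0.7075,0.4085,-4.1471)
J_ω[:, 3] = z_3
entry J[0][3] = 0.7075

0.708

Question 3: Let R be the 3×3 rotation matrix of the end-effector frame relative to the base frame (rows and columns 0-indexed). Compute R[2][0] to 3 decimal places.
End-effector x-axis (col 0 of R) = (-0.7500,-0.4330,-0.5000)
R[2][0] = -0.5000

-0.500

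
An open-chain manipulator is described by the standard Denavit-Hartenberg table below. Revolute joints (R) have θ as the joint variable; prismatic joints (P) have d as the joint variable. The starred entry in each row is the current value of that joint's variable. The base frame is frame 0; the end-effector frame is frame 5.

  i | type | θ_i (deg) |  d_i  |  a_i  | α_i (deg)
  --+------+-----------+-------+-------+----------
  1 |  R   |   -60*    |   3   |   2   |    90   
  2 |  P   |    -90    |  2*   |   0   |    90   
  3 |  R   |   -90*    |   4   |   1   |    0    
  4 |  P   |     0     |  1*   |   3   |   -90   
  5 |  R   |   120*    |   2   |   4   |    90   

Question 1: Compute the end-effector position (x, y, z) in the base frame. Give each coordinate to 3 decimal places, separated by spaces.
0.232 -0.402 1.000

after link 1: o_1 = (1.0000, -1.7321, 3.0000)
after link 2: o_2 = (-0.7321, -2.7321, 3.0000)
after link 3: o_3 = (-1.8660, 1.2321, 3.0000)
after link 4: o_4 = (0.2321, 3.5981, 3.0000)
after link 5: o_5 = (0.2321, -0.4019, 1.0000)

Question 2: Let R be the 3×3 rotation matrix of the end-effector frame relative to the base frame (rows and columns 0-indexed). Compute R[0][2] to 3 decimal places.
End-effector z-axis (col 2 of R) = (1.0000,0.0000,-0.0000)
R[0][2] = 1.0000

1.000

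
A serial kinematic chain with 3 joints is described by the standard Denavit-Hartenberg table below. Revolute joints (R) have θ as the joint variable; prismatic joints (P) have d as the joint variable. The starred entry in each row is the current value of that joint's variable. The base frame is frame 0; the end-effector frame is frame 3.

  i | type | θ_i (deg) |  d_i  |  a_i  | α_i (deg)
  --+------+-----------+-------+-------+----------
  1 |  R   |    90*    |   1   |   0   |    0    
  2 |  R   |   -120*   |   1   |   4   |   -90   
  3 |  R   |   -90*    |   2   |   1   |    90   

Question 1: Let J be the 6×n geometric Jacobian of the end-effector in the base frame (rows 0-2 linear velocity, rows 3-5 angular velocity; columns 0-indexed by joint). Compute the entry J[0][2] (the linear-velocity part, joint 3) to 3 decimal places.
axis z_2 = (0.5000,0.8660,0.0000); lever o_n−o_2 = (1.0000,1.7321,1.0000)
cross product → J_v[:, 2] = (0.8660,-0.5000,-0.0000)
J_ω[:, 2] = z_2
entry J[0][2] = 0.8660

0.866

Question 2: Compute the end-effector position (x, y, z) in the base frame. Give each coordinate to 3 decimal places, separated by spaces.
4.464 -0.268 3.000

after link 1: o_1 = (0.0000, 0.0000, 1.0000)
after link 2: o_2 = (3.4641, -2.0000, 2.0000)
after link 3: o_3 = (4.4641, -0.2679, 3.0000)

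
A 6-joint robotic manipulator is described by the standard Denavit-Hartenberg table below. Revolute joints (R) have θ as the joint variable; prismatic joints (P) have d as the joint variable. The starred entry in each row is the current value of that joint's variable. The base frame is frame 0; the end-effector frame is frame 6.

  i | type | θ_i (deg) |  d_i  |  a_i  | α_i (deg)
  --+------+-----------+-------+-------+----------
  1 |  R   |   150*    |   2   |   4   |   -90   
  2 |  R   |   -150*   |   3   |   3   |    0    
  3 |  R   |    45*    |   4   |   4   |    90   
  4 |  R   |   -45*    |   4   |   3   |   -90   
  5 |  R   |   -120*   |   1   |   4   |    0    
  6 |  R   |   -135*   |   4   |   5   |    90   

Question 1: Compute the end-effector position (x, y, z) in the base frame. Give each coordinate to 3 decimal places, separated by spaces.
after link 1: o_1 = (-3.4641, 2.0000, 2.0000)
after link 2: o_2 = (-2.7141, -1.8971, 3.5000)
after link 3: o_3 = (-3.8175, -5.8789, 7.3637)
after link 4: o_4 = (1.0647, -6.2481, 8.3775)
after link 5: o_5 = (2.7433, -9.6668, 6.7979)
after link 6: o_6 = (-2.7396, -10.8238, 9.8960)

-2.740 -10.824 9.896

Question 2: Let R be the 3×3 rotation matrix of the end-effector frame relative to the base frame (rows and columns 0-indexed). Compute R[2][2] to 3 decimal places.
End-effector z-axis (col 2 of R) = (0.2781,0.6281,0.7267)
R[2][2] = 0.7267

0.727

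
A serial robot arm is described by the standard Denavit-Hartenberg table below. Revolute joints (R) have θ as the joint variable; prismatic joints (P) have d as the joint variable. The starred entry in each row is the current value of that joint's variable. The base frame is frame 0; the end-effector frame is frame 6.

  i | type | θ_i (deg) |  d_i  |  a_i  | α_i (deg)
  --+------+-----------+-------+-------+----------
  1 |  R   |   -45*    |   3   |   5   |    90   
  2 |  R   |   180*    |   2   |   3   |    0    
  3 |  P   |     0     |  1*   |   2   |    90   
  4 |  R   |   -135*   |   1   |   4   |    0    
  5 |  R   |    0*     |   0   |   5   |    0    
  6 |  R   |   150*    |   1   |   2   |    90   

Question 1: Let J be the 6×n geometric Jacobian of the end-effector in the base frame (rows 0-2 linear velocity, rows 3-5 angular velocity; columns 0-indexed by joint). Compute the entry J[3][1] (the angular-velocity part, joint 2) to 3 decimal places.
axis z_1 = (-0.7071,-0.7071,0.0000); lever o_n−o_1 = (1.6111,2.4142,2.0000)
cross product → J_v[:, 1] = (-1.4142,1.4142,-0.5679)
J_ω[:, 1] = z_1
entry J[3][1] = -0.7071

-0.707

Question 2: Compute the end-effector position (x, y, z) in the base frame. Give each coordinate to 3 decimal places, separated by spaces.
after link 1: o_1 = (3.5355, -3.5355, 3.0000)
after link 2: o_2 = (0.0000, -2.8284, 3.0000)
after link 3: o_3 = (-2.1213, -2.1213, 3.0000)
after link 4: o_4 = (1.8787, -2.1213, 4.0000)
after link 5: o_5 = (6.8787, -2.1213, 4.0000)
after link 6: o_6 = (5.1466, -1.1213, 5.0000)

5.147 -1.121 5.000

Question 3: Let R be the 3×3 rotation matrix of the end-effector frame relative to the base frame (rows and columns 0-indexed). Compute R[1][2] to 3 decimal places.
End-effector z-axis (col 2 of R) = (0.5000,0.8660,0.0000)
R[1][2] = 0.8660

0.866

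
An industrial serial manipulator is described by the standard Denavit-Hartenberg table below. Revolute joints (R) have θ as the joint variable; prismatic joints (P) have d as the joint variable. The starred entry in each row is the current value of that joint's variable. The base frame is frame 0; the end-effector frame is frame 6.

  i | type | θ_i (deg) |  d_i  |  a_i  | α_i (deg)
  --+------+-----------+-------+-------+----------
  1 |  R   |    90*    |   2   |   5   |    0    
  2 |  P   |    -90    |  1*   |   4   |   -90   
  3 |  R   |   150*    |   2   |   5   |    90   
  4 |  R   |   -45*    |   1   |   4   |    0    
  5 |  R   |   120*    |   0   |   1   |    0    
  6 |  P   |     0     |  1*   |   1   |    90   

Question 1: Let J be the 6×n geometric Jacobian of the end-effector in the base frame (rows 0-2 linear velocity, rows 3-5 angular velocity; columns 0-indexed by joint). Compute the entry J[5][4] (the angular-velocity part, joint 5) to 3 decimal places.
axis z_4 = (0.5000,0.0000,-0.8660); lever o_n−o_4 = (0.0517,1.9319,-1.1248)
cross product → J_v[:, 4] = (1.6730,0.5176,0.9659)
J_ω[:, 4] = z_4
entry J[5][4] = -0.8660

-0.866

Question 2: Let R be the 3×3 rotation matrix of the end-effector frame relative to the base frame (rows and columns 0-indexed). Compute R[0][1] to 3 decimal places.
End-effector y-axis (col 1 of R) = (0.5000,0.0000,-0.8660)
R[0][1] = 0.5000

0.500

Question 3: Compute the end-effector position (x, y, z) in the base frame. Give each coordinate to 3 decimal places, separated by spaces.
-2.228 6.103 -2.905

after link 1: o_1 = (0.0000, 5.0000, 2.0000)
after link 2: o_2 = (4.0000, 5.0000, 3.0000)
after link 3: o_3 = (-0.3301, 7.0000, 0.5000)
after link 4: o_4 = (-2.2796, 4.1716, -1.7802)
after link 5: o_5 = (-2.5038, 5.1375, -1.9096)
after link 6: o_6 = (-2.2279, 6.1034, -2.9051)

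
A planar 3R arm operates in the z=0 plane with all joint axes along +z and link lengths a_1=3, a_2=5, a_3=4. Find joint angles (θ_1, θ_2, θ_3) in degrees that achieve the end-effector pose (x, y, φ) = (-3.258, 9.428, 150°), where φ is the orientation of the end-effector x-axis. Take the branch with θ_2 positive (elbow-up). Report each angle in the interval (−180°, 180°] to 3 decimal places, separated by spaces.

wrist centre = target − a_3·(cos φ, sin φ) = (0.2061, 7.4280)
cos θ_2 = (55.2177−3²−5²)/(2·3·5) = 0.7073; θ_2 = 44.9880° (elbow-up)
β = atan2(7.4280,0.2061) = 88.4106°; ψ = atan2(3.5348,6.5363) = 28.4043°
θ_1 = β − ψ = 60.0063°
θ_3 = φ − θ_1 − θ_2 = 45.0057° (wrapped to (-180°,180°])

60.006 44.988 45.006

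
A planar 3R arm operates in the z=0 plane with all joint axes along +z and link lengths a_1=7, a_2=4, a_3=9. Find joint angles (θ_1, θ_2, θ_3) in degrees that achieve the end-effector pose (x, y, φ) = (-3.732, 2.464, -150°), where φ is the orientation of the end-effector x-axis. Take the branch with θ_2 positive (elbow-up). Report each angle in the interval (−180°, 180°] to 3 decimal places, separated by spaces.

29.999 90.001 90.000

wrist centre = target − a_3·(cos φ, sin φ) = (4.0622, 6.9640)
cos θ_2 = (64.9990−7²−4²)/(2·7·4) = -0.0000; θ_2 = 90.0010° (elbow-up)
β = atan2(6.9640,4.0622) = 59.7442°; ψ = atan2(4.0000,6.9999) = 29.7451°
θ_1 = β − ψ = 29.9991°
θ_3 = φ − θ_1 − θ_2 = 89.9999° (wrapped to (-180°,180°])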